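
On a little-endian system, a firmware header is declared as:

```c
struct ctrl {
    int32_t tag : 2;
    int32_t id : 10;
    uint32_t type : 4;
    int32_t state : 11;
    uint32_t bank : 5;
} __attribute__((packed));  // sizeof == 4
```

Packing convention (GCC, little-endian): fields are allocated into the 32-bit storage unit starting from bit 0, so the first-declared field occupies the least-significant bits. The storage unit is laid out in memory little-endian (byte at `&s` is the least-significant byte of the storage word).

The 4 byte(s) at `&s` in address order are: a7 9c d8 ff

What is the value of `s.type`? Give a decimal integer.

9

[0]=0xa7 [1]=0x9c [2]=0xd8 [3]=0xff (little-endian) → word 0xffd89ca7
tag [0+:2] = (word>>0) & 0x3 = 3
id [2+:10] = (word>>2) & 0x3ff = 809
type [12+:4] = (word>>12) & 0xf = 9  ←
state [16+:11] = (word>>16) & 0x7ff = 2008
bank [27+:5] = (word>>27) & 0x1f = 31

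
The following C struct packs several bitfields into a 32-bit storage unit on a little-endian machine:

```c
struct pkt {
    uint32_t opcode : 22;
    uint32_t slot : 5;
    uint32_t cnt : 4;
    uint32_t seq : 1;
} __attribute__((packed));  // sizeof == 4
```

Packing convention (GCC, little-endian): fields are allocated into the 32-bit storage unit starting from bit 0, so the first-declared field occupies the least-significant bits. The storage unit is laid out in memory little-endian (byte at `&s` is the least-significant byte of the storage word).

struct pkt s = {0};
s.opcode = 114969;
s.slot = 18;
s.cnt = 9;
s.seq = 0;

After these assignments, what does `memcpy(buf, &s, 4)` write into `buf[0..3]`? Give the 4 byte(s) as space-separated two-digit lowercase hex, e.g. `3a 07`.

opcode:22 = 114969 → 0x1c119 << 0 → word 0x0001c119
slot:5 = 18 → 0x12 << 22 → word 0x0481c119
cnt:4 = 9 → 0x9 << 27 → word 0x4c81c119
seq:1 = 0 → 0x0 << 31 → word 0x4c81c119
word = 0x4c81c119 → little-endian bytes:
  [0]=0x19  [1]=0xc1  [2]=0x81  [3]=0x4c

19 c1 81 4c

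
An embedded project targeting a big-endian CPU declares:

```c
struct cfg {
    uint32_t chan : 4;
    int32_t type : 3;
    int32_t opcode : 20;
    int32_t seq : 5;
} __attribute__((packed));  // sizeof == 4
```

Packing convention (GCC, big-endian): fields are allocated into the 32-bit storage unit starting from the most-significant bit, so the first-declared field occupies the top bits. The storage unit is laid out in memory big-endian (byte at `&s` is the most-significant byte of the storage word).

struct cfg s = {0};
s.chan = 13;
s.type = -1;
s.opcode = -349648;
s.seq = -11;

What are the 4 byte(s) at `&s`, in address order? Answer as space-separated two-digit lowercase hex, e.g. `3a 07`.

df 55 46 15

[28+:4] chan=13 & 0xf = 0xd; word=0xd0000000
[25+:3] type=-1 & 0x7 = 0x7; word=0xde000000
[5+:20] opcode=-349648 & 0xfffff = 0xaaa30; word=0xdf554600
[0+:5] seq=-11 & 0x1f = 0x15; word=0xdf554615
word = 0xdf554615 → big-endian bytes:
  [0]=0xdf  [1]=0x55  [2]=0x46  [3]=0x15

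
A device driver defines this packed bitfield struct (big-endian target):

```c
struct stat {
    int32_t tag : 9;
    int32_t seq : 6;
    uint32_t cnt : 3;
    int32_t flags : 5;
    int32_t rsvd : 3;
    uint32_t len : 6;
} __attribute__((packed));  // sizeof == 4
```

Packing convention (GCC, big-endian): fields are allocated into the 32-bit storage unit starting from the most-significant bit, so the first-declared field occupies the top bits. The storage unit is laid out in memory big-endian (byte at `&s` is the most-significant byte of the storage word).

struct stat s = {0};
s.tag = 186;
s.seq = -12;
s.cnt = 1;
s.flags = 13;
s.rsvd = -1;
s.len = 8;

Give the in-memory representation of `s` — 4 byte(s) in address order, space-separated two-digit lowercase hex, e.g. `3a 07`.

[23+:9] tag=186 & 0x1ff = 0xba; word=0x5d000000
[17+:6] seq=-12 & 0x3f = 0x34; word=0x5d680000
[14+:3] cnt=1 & 0x7 = 0x1; word=0x5d684000
[9+:5] flags=13 & 0x1f = 0xd; word=0x5d685a00
[6+:3] rsvd=-1 & 0x7 = 0x7; word=0x5d685bc0
[0+:6] len=8 & 0x3f = 0x8; word=0x5d685bc8
word = 0x5d685bc8 → big-endian bytes:
  [0]=0x5d  [1]=0x68  [2]=0x5b  [3]=0xc8

5d 68 5b c8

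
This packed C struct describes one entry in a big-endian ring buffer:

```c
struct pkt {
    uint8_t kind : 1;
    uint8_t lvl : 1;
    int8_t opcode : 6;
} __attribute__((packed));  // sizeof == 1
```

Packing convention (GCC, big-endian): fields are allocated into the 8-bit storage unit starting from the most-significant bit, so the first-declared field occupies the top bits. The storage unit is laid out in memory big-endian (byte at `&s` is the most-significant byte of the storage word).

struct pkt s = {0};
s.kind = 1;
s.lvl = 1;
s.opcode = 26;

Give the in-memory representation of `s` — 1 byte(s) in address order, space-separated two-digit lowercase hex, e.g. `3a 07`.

da

[7+:1] kind=1 & 0x1 = 0x1; word=0x80
[6+:1] lvl=1 & 0x1 = 0x1; word=0xc0
[0+:6] opcode=26 & 0x3f = 0x1a; word=0xda
word = 0xda → big-endian bytes:
  [0]=0xda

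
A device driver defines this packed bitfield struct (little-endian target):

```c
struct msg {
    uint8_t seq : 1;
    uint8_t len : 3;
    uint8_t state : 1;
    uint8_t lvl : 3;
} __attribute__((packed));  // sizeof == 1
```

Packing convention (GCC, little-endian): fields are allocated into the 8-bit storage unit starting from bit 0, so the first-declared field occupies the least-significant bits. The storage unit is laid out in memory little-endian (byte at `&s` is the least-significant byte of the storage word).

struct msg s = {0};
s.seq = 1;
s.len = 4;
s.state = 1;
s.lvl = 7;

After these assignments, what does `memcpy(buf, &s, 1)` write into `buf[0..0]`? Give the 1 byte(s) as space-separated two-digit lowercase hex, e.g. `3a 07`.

[0+:1] seq=1 & 0x1 = 0x1; word=0x01
[1+:3] len=4 & 0x7 = 0x4; word=0x09
[4+:1] state=1 & 0x1 = 0x1; word=0x19
[5+:3] lvl=7 & 0x7 = 0x7; word=0xf9
word = 0xf9 → little-endian bytes:
  [0]=0xf9

f9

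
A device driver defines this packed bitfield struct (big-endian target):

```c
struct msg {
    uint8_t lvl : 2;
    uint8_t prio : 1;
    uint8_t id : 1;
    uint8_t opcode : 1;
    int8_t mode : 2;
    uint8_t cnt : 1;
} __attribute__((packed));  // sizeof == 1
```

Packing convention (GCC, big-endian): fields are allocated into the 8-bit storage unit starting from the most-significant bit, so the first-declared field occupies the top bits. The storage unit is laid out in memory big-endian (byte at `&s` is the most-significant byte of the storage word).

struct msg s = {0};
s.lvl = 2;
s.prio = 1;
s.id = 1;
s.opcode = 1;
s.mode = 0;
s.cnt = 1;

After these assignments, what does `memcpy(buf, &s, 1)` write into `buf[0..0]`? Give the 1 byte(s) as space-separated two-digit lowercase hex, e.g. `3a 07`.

[6+:2] lvl=2 & 0x3 = 0x2; word=0x80
[5+:1] prio=1 & 0x1 = 0x1; word=0xa0
[4+:1] id=1 & 0x1 = 0x1; word=0xb0
[3+:1] opcode=1 & 0x1 = 0x1; word=0xb8
[1+:2] mode=0 & 0x3 = 0x0; word=0xb8
[0+:1] cnt=1 & 0x1 = 0x1; word=0xb9
word = 0xb9 → big-endian bytes:
  [0]=0xb9

b9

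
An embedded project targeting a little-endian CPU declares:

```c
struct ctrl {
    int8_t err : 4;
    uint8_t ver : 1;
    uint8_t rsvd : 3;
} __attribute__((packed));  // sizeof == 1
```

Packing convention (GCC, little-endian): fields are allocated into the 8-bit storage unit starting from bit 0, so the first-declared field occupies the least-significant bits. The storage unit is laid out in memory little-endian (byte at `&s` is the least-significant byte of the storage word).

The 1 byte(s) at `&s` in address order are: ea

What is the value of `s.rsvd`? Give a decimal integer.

[0]=0xea (little-endian) → word 0xea
err [0+:4] = (word>>0) & 0xf = 10
ver [4+:1] = (word>>4) & 0x1 = 0
rsvd [5+:3] = (word>>5) & 0x7 = 7  ←

7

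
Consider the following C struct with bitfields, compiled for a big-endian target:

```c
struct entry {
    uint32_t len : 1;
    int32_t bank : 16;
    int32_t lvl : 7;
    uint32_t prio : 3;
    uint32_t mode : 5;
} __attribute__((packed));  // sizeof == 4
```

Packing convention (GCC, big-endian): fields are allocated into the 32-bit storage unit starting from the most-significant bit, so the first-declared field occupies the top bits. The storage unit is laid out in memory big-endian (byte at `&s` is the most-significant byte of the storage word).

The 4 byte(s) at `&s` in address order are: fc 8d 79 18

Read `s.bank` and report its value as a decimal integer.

[0]=0xfc [1]=0x8d [2]=0x79 [3]=0x18 (big-endian) → word 0xfc8d7918
len [31+:1] = (word>>31) & 0x1 = 1
bank [15+:16] = (word>>15) & 0xffff = 63770  ←
lvl [8+:7] = (word>>8) & 0x7f = 121
prio [5+:3] = (word>>5) & 0x7 = 0
mode [0+:5] = (word>>0) & 0x1f = 24
bank signed 16b, MSB=1: 63770 - 65536 = -1766

-1766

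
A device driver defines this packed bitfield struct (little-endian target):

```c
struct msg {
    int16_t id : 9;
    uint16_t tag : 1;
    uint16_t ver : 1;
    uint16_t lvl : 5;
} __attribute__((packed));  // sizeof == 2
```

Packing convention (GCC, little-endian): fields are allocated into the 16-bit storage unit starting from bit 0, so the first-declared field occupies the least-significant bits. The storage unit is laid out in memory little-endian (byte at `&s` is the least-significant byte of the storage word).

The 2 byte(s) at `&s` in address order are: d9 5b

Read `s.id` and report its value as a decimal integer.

-39

[0]=0xd9 [1]=0x5b (little-endian) → word 0x5bd9
id [0+:9] = (word>>0) & 0x1ff = 473  ←
tag [9+:1] = (word>>9) & 0x1 = 1
ver [10+:1] = (word>>10) & 0x1 = 0
lvl [11+:5] = (word>>11) & 0x1f = 11
id signed 9b, MSB=1: 473 - 512 = -39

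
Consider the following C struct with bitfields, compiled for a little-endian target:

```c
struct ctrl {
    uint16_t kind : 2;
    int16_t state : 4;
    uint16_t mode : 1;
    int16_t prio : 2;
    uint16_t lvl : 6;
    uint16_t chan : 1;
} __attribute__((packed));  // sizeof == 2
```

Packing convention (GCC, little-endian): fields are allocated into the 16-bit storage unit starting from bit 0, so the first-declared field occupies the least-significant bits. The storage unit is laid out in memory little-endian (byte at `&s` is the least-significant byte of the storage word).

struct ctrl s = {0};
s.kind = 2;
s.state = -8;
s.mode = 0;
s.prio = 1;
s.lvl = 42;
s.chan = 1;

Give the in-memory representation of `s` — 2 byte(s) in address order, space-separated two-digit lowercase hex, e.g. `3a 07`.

a2 d4

[0+:2] kind=2 & 0x3 = 0x2; word=0x0002
[2+:4] state=-8 & 0xf = 0x8; word=0x0022
[6+:1] mode=0 & 0x1 = 0x0; word=0x0022
[7+:2] prio=1 & 0x3 = 0x1; word=0x00a2
[9+:6] lvl=42 & 0x3f = 0x2a; word=0x54a2
[15+:1] chan=1 & 0x1 = 0x1; word=0xd4a2
word = 0xd4a2 → little-endian bytes:
  [0]=0xa2  [1]=0xd4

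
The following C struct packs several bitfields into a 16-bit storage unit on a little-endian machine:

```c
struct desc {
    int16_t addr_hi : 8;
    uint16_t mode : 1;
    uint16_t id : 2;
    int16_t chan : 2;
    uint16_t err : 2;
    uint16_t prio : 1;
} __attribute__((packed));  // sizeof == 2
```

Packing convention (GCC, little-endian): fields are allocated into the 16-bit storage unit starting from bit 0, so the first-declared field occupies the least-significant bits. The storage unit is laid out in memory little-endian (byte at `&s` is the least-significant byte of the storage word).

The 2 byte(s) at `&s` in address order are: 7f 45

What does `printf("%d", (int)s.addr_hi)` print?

[0]=0x7f [1]=0x45 (little-endian) → word 0x457f
addr_hi [0+:8] = (word>>0) & 0xff = 127  ←
mode [8+:1] = (word>>8) & 0x1 = 1
id [9+:2] = (word>>9) & 0x3 = 2
chan [11+:2] = (word>>11) & 0x3 = 0
err [13+:2] = (word>>13) & 0x3 = 2
prio [15+:1] = (word>>15) & 0x1 = 0
addr_hi signed 8b, MSB=0: value = 127

127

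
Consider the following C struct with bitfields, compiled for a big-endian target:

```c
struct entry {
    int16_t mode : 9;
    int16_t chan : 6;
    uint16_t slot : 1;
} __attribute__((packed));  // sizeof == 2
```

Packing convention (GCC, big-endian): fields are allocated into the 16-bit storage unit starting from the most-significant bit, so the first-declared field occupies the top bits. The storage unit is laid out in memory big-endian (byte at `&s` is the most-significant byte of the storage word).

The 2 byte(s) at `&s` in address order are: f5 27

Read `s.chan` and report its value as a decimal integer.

19

[0]=0xf5 [1]=0x27 (big-endian) → word 0xf527
mode [7+:9] = (word>>7) & 0x1ff = 490
chan [1+:6] = (word>>1) & 0x3f = 19  ←
slot [0+:1] = (word>>0) & 0x1 = 1
chan signed 6b, MSB=0: value = 19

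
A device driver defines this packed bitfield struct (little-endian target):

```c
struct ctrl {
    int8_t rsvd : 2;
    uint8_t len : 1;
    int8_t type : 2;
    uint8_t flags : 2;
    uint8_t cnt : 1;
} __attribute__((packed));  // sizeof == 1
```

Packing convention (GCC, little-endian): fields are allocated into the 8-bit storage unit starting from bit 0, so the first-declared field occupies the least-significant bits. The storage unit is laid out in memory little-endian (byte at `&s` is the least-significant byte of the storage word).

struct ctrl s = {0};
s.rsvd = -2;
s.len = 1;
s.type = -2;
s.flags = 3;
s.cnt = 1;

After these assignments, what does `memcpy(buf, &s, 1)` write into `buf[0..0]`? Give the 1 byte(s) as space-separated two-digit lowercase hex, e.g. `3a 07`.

[0+:2] rsvd=-2 & 0x3 = 0x2; word=0x02
[2+:1] len=1 & 0x1 = 0x1; word=0x06
[3+:2] type=-2 & 0x3 = 0x2; word=0x16
[5+:2] flags=3 & 0x3 = 0x3; word=0x76
[7+:1] cnt=1 & 0x1 = 0x1; word=0xf6
word = 0xf6 → little-endian bytes:
  [0]=0xf6

f6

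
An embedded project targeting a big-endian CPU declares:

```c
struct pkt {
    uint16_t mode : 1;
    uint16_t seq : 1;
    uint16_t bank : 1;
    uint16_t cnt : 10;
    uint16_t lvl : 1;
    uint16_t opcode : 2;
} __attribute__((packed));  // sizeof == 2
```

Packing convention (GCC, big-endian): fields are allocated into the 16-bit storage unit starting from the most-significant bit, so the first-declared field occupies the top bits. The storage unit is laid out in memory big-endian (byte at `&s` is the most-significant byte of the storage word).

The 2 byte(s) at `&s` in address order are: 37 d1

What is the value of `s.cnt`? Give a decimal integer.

762

[0]=0x37 [1]=0xd1 (big-endian) → word 0x37d1
mode [15+:1] = (word>>15) & 0x1 = 0
seq [14+:1] = (word>>14) & 0x1 = 0
bank [13+:1] = (word>>13) & 0x1 = 1
cnt [3+:10] = (word>>3) & 0x3ff = 762  ←
lvl [2+:1] = (word>>2) & 0x1 = 0
opcode [0+:2] = (word>>0) & 0x3 = 1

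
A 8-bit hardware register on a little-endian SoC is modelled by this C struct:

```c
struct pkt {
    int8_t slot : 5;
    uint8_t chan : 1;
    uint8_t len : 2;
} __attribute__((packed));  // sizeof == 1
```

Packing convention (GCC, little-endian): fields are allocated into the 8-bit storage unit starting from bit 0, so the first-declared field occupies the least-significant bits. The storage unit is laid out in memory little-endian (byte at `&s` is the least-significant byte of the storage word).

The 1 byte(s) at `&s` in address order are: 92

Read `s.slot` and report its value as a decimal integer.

[0]=0x92 (little-endian) → word 0x92
slot:5 @ bit 0 → (0x92>>0)&0x1f = 0x12  ←
chan:1 @ bit 5 → (0x92>>5)&0x1 = 0x0
len:2 @ bit 6 → (0x92>>6)&0x3 = 0x2
slot signed 5b, MSB=1: 18 - 32 = -14

-14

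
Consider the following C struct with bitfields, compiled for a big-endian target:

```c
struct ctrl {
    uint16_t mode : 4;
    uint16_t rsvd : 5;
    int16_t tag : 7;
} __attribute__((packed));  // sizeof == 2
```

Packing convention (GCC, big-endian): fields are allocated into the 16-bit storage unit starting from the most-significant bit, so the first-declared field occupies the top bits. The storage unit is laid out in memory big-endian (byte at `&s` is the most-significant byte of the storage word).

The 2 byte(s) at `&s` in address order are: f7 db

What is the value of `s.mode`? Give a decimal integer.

15

[0]=0xf7 [1]=0xdb (big-endian) → word 0xf7db
mode [12+:4] = (word>>12) & 0xf = 15  ←
rsvd [7+:5] = (word>>7) & 0x1f = 15
tag [0+:7] = (word>>0) & 0x7f = 91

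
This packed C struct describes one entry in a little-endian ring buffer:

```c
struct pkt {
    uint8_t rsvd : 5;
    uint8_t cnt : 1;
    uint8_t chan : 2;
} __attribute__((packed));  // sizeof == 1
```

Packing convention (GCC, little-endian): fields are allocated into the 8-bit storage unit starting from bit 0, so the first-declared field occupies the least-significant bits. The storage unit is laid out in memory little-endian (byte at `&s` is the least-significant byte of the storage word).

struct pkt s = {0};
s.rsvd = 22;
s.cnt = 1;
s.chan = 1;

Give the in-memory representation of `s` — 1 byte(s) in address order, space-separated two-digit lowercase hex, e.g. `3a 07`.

76

rsvd:5 = 22 → 0x16 << 0 → word 0x16
cnt:1 = 1 → 0x1 << 5 → word 0x36
chan:2 = 1 → 0x1 << 6 → word 0x76
word = 0x76 → little-endian bytes:
  [0]=0x76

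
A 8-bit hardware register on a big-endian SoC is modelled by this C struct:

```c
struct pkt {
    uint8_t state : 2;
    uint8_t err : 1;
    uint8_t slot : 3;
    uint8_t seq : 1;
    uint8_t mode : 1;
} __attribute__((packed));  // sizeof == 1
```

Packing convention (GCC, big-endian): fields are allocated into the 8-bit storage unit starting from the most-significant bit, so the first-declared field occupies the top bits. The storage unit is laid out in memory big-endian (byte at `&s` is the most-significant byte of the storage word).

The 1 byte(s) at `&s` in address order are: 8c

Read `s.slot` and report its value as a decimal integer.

3

[0]=0x8c (big-endian) → word 0x8c
state:2 @ bit 6 → (0x8c>>6)&0x3 = 0x2
err:1 @ bit 5 → (0x8c>>5)&0x1 = 0x0
slot:3 @ bit 2 → (0x8c>>2)&0x7 = 0x3  ←
seq:1 @ bit 1 → (0x8c>>1)&0x1 = 0x0
mode:1 @ bit 0 → (0x8c>>0)&0x1 = 0x0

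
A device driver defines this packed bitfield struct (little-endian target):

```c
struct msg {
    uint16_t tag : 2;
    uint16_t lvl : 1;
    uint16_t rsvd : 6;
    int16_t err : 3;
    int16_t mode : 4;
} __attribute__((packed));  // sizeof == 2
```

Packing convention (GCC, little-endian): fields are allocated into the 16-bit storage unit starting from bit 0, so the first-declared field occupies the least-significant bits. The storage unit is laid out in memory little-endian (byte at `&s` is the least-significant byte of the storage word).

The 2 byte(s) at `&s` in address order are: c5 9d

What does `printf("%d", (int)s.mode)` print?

-7

[0]=0xc5 [1]=0x9d (little-endian) → word 0x9dc5
tag [0+:2] = (word>>0) & 0x3 = 1
lvl [2+:1] = (word>>2) & 0x1 = 1
rsvd [3+:6] = (word>>3) & 0x3f = 56
err [9+:3] = (word>>9) & 0x7 = 6
mode [12+:4] = (word>>12) & 0xf = 9  ←
mode signed 4b, MSB=1: 9 - 16 = -7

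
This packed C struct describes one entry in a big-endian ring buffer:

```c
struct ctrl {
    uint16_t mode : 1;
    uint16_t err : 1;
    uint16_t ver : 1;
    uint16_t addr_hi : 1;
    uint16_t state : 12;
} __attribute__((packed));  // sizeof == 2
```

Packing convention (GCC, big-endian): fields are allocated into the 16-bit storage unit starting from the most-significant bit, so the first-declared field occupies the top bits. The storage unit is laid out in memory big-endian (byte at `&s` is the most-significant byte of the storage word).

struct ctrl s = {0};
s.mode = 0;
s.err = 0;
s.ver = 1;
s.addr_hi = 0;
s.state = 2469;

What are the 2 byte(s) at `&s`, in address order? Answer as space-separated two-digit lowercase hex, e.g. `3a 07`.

mode (1b) val=0 bits=0x0 at bit 15: 0x0000
err (1b) val=0 bits=0x0 at bit 14: 0x0000
ver (1b) val=1 bits=0x1 at bit 13: 0x2000
addr_hi (1b) val=0 bits=0x0 at bit 12: 0x2000
state (12b) val=2469 bits=0x9a5 at bit 0: 0x29a5
word = 0x29a5 → big-endian bytes:
  [0]=0x29  [1]=0xa5

29 a5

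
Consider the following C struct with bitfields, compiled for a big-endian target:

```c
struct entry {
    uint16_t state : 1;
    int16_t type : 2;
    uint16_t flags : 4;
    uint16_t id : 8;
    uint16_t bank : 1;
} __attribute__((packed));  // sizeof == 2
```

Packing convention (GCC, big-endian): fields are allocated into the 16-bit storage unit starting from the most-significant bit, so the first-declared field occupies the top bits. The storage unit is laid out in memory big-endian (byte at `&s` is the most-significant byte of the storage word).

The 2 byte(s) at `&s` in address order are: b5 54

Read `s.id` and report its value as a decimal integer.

170

[0]=0xb5 [1]=0x54 (big-endian) → word 0xb554
state:1 @ bit 15 → (0xb554>>15)&0x1 = 0x1
type:2 @ bit 13 → (0xb554>>13)&0x3 = 0x1
flags:4 @ bit 9 → (0xb554>>9)&0xf = 0xa
id:8 @ bit 1 → (0xb554>>1)&0xff = 0xaa  ←
bank:1 @ bit 0 → (0xb554>>0)&0x1 = 0x0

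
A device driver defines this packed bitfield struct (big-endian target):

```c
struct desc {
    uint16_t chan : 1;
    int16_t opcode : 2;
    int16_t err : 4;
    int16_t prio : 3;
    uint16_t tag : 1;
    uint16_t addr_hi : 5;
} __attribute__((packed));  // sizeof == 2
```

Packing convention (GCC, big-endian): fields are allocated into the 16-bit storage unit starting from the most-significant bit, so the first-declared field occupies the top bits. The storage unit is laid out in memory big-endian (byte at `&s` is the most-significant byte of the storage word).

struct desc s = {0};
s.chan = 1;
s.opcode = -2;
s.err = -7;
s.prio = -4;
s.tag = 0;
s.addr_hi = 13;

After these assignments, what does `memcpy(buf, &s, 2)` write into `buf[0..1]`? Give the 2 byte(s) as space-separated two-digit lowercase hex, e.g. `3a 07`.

d3 0d

chan (1b) val=1 bits=0x1 at bit 15: 0x8000
opcode (2b) val=-2 bits=0x2 at bit 13: 0xc000
err (4b) val=-7 bits=0x9 at bit 9: 0xd200
prio (3b) val=-4 bits=0x4 at bit 6: 0xd300
tag (1b) val=0 bits=0x0 at bit 5: 0xd300
addr_hi (5b) val=13 bits=0xd at bit 0: 0xd30d
word = 0xd30d → big-endian bytes:
  [0]=0xd3  [1]=0x0d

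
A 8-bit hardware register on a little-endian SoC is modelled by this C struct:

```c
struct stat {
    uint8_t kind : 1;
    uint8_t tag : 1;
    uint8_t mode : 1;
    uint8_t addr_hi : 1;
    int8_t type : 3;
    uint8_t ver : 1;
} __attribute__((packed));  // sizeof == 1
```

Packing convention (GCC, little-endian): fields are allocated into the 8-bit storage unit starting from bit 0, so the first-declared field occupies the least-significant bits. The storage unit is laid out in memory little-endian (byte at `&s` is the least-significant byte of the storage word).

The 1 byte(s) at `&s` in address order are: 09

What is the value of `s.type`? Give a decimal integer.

[0]=0x09 (little-endian) → word 0x09
kind [0+:1] = (word>>0) & 0x1 = 1
tag [1+:1] = (word>>1) & 0x1 = 0
mode [2+:1] = (word>>2) & 0x1 = 0
addr_hi [3+:1] = (word>>3) & 0x1 = 1
type [4+:3] = (word>>4) & 0x7 = 0  ←
ver [7+:1] = (word>>7) & 0x1 = 0
type signed 3b, MSB=0: value = 0

0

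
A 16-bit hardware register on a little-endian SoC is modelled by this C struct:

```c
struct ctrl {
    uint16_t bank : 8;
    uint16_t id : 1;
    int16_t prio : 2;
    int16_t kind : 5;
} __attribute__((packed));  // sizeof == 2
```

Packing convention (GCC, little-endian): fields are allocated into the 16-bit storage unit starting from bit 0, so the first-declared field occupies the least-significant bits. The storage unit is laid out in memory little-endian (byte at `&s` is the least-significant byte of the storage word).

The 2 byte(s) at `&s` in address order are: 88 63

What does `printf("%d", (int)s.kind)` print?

[0]=0x88 [1]=0x63 (little-endian) → word 0x6388
bank [0+:8] = (word>>0) & 0xff = 136
id [8+:1] = (word>>8) & 0x1 = 1
prio [9+:2] = (word>>9) & 0x3 = 1
kind [11+:5] = (word>>11) & 0x1f = 12  ←
kind signed 5b, MSB=0: value = 12

12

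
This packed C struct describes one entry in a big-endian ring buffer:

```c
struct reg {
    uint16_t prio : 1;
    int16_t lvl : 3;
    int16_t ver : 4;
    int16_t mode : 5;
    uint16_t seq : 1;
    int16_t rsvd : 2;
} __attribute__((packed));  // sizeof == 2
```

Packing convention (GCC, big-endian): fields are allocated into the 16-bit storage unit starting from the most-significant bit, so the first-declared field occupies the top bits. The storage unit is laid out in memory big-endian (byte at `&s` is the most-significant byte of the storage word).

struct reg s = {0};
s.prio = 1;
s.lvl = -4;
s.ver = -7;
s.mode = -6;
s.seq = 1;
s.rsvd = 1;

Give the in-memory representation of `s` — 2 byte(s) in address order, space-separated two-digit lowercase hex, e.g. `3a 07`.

c9 d5

[15+:1] prio=1 & 0x1 = 0x1; word=0x8000
[12+:3] lvl=-4 & 0x7 = 0x4; word=0xc000
[8+:4] ver=-7 & 0xf = 0x9; word=0xc900
[3+:5] mode=-6 & 0x1f = 0x1a; word=0xc9d0
[2+:1] seq=1 & 0x1 = 0x1; word=0xc9d4
[0+:2] rsvd=1 & 0x3 = 0x1; word=0xc9d5
word = 0xc9d5 → big-endian bytes:
  [0]=0xc9  [1]=0xd5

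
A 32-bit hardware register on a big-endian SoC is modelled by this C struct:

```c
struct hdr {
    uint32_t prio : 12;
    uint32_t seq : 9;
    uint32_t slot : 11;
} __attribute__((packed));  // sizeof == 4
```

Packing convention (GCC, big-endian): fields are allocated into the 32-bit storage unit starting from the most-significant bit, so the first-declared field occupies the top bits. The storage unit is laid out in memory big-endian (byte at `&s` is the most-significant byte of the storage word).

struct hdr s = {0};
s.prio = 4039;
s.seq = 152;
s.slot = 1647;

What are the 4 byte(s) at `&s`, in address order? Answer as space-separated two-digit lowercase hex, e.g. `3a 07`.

[20+:12] prio=4039 & 0xfff = 0xfc7; word=0xfc700000
[11+:9] seq=152 & 0x1ff = 0x98; word=0xfc74c000
[0+:11] slot=1647 & 0x7ff = 0x66f; word=0xfc74c66f
word = 0xfc74c66f → big-endian bytes:
  [0]=0xfc  [1]=0x74  [2]=0xc6  [3]=0x6f

fc 74 c6 6f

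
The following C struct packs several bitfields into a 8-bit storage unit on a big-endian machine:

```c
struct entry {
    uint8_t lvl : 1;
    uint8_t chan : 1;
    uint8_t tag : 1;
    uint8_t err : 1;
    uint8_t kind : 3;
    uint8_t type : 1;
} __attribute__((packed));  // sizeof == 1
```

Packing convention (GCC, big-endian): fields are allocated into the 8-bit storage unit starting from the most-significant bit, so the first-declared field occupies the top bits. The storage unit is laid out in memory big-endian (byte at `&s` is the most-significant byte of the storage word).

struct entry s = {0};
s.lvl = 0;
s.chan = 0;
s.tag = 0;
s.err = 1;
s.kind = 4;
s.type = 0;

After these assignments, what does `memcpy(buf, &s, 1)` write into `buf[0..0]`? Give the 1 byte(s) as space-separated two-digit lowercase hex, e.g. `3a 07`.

18

[7+:1] lvl=0 & 0x1 = 0x0; word=0x00
[6+:1] chan=0 & 0x1 = 0x0; word=0x00
[5+:1] tag=0 & 0x1 = 0x0; word=0x00
[4+:1] err=1 & 0x1 = 0x1; word=0x10
[1+:3] kind=4 & 0x7 = 0x4; word=0x18
[0+:1] type=0 & 0x1 = 0x0; word=0x18
word = 0x18 → big-endian bytes:
  [0]=0x18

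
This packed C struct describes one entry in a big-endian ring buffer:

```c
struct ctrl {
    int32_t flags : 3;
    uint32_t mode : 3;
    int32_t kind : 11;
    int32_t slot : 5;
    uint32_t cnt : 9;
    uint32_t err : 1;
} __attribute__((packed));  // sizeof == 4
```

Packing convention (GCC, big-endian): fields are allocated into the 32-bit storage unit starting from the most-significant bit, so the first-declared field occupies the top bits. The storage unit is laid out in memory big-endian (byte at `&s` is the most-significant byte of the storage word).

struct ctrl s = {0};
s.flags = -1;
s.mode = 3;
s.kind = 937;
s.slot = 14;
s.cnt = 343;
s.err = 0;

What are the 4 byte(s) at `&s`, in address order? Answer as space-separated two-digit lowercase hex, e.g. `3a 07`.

flags:3 = -1 → 0x7 << 29 → word 0xe0000000
mode:3 = 3 → 0x3 << 26 → word 0xec000000
kind:11 = 937 → 0x3a9 << 15 → word 0xedd48000
slot:5 = 14 → 0xe << 10 → word 0xedd4b800
cnt:9 = 343 → 0x157 << 1 → word 0xedd4baae
err:1 = 0 → 0x0 << 0 → word 0xedd4baae
word = 0xedd4baae → big-endian bytes:
  [0]=0xed  [1]=0xd4  [2]=0xba  [3]=0xae

ed d4 ba ae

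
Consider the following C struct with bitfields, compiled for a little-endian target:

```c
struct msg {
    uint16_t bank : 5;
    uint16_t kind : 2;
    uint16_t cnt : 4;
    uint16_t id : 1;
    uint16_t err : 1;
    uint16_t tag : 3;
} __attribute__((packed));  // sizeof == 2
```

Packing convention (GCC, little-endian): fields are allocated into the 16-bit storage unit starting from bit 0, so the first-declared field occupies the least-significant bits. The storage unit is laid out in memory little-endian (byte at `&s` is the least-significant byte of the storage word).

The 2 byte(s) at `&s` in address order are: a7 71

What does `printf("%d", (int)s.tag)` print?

3

[0]=0xa7 [1]=0x71 (little-endian) → word 0x71a7
bank [0+:5] = (word>>0) & 0x1f = 7
kind [5+:2] = (word>>5) & 0x3 = 1
cnt [7+:4] = (word>>7) & 0xf = 3
id [11+:1] = (word>>11) & 0x1 = 0
err [12+:1] = (word>>12) & 0x1 = 1
tag [13+:3] = (word>>13) & 0x7 = 3  ←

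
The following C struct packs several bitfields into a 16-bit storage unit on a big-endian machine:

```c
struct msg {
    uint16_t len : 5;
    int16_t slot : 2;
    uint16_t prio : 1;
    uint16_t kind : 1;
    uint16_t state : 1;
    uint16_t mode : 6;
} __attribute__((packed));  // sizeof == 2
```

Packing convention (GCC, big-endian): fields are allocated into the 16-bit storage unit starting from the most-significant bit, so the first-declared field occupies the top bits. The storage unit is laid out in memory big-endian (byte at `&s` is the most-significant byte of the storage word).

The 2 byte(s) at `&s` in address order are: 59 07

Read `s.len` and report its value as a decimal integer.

[0]=0x59 [1]=0x07 (big-endian) → word 0x5907
len:5 @ bit 11 → (0x5907>>11)&0x1f = 0xb  ←
slot:2 @ bit 9 → (0x5907>>9)&0x3 = 0x0
prio:1 @ bit 8 → (0x5907>>8)&0x1 = 0x1
kind:1 @ bit 7 → (0x5907>>7)&0x1 = 0x0
state:1 @ bit 6 → (0x5907>>6)&0x1 = 0x0
mode:6 @ bit 0 → (0x5907>>0)&0x3f = 0x7

11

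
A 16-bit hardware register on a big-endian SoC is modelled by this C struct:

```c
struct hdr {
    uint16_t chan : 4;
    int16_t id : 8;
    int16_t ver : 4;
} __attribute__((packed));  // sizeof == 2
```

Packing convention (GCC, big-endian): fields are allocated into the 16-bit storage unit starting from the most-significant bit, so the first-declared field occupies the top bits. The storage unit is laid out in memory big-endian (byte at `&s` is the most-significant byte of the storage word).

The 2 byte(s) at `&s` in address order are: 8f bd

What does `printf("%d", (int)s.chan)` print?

8

[0]=0x8f [1]=0xbd (big-endian) → word 0x8fbd
chan [12+:4] = (word>>12) & 0xf = 8  ←
id [4+:8] = (word>>4) & 0xff = 251
ver [0+:4] = (word>>0) & 0xf = 13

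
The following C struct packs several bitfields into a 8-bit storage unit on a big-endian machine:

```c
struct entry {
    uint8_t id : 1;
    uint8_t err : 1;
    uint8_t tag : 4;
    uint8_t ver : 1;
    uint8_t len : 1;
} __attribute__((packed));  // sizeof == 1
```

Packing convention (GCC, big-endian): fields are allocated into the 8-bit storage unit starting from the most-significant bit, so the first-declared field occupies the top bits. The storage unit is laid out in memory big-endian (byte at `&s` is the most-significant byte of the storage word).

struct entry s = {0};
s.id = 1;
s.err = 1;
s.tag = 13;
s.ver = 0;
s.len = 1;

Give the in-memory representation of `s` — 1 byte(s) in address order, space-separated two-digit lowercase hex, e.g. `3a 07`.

id:1 = 1 → 0x1 << 7 → word 0x80
err:1 = 1 → 0x1 << 6 → word 0xc0
tag:4 = 13 → 0xd << 2 → word 0xf4
ver:1 = 0 → 0x0 << 1 → word 0xf4
len:1 = 1 → 0x1 << 0 → word 0xf5
word = 0xf5 → big-endian bytes:
  [0]=0xf5

f5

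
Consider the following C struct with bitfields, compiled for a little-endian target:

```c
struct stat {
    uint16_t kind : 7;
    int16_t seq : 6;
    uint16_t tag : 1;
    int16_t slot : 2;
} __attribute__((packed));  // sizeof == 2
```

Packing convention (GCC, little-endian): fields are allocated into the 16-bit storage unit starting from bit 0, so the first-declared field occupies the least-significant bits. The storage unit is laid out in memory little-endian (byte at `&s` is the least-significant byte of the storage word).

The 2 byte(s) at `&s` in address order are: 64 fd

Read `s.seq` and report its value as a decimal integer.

-6

[0]=0x64 [1]=0xfd (little-endian) → word 0xfd64
kind [0+:7] = (word>>0) & 0x7f = 100
seq [7+:6] = (word>>7) & 0x3f = 58  ←
tag [13+:1] = (word>>13) & 0x1 = 1
slot [14+:2] = (word>>14) & 0x3 = 3
seq signed 6b, MSB=1: 58 - 64 = -6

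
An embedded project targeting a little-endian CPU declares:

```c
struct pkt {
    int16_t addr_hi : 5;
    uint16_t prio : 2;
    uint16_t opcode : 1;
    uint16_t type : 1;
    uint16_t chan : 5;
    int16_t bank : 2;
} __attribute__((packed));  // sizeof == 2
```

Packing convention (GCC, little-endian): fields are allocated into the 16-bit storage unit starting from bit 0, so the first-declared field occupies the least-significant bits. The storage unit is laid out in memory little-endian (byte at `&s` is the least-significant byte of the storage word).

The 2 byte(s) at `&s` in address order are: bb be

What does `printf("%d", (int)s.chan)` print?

31

[0]=0xbb [1]=0xbe (little-endian) → word 0xbebb
addr_hi [0+:5] = (word>>0) & 0x1f = 27
prio [5+:2] = (word>>5) & 0x3 = 1
opcode [7+:1] = (word>>7) & 0x1 = 1
type [8+:1] = (word>>8) & 0x1 = 0
chan [9+:5] = (word>>9) & 0x1f = 31  ←
bank [14+:2] = (word>>14) & 0x3 = 2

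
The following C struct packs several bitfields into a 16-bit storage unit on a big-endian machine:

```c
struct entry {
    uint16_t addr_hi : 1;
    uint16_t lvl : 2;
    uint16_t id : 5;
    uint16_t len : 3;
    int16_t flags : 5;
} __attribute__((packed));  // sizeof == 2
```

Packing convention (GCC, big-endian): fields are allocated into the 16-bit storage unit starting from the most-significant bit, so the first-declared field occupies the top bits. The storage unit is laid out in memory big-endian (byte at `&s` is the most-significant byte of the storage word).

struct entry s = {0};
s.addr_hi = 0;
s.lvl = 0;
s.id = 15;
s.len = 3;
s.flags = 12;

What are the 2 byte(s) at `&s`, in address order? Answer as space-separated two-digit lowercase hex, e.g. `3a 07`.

addr_hi:1 = 0 → 0x0 << 15 → word 0x0000
lvl:2 = 0 → 0x0 << 13 → word 0x0000
id:5 = 15 → 0xf << 8 → word 0x0f00
len:3 = 3 → 0x3 << 5 → word 0x0f60
flags:5 = 12 → 0xc << 0 → word 0x0f6c
word = 0x0f6c → big-endian bytes:
  [0]=0x0f  [1]=0x6c

0f 6c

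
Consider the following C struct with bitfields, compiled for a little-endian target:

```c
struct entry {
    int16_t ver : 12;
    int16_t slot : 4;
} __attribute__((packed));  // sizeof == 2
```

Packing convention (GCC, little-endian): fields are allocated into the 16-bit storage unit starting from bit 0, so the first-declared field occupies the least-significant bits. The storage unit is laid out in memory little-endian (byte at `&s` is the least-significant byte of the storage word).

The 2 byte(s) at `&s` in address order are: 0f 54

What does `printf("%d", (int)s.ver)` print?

[0]=0x0f [1]=0x54 (little-endian) → word 0x540f
ver:12 @ bit 0 → (0x540f>>0)&0xfff = 0x40f  ←
slot:4 @ bit 12 → (0x540f>>12)&0xf = 0x5
ver signed 12b, MSB=0: value = 1039

1039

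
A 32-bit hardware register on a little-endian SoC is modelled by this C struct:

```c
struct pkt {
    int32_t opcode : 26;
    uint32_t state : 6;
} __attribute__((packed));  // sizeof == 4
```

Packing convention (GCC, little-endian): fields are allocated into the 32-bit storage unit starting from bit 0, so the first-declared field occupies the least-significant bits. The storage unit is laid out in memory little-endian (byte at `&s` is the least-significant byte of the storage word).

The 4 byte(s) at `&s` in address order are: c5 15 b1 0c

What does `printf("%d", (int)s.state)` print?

[0]=0xc5 [1]=0x15 [2]=0xb1 [3]=0x0c (little-endian) → word 0x0cb115c5
opcode:26 @ bit 0 → (0x0cb115c5>>0)&0x3ffffff = 0xb115c5
state:6 @ bit 26 → (0x0cb115c5>>26)&0x3f = 0x3  ←

3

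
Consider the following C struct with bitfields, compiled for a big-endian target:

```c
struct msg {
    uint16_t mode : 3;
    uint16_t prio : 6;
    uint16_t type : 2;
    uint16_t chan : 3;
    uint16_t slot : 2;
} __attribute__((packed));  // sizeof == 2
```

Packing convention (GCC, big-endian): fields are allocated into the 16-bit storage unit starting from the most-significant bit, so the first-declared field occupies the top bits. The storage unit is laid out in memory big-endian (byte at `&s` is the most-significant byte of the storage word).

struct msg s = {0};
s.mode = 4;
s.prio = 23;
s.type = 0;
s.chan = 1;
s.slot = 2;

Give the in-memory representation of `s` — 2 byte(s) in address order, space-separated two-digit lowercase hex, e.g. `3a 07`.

mode (3b) val=4 bits=0x4 at bit 13: 0x8000
prio (6b) val=23 bits=0x17 at bit 7: 0x8b80
type (2b) val=0 bits=0x0 at bit 5: 0x8b80
chan (3b) val=1 bits=0x1 at bit 2: 0x8b84
slot (2b) val=2 bits=0x2 at bit 0: 0x8b86
word = 0x8b86 → big-endian bytes:
  [0]=0x8b  [1]=0x86

8b 86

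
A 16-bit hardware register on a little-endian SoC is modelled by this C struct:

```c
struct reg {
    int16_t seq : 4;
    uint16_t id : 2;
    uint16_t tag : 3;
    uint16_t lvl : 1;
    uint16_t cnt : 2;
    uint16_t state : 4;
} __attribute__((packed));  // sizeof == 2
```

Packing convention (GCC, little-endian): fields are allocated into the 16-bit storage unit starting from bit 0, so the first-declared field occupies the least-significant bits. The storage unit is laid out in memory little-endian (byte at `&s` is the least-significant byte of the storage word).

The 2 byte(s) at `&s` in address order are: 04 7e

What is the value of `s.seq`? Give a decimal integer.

4

[0]=0x04 [1]=0x7e (little-endian) → word 0x7e04
seq:4 @ bit 0 → (0x7e04>>0)&0xf = 0x4  ←
id:2 @ bit 4 → (0x7e04>>4)&0x3 = 0x0
tag:3 @ bit 6 → (0x7e04>>6)&0x7 = 0x0
lvl:1 @ bit 9 → (0x7e04>>9)&0x1 = 0x1
cnt:2 @ bit 10 → (0x7e04>>10)&0x3 = 0x3
state:4 @ bit 12 → (0x7e04>>12)&0xf = 0x7
seq signed 4b, MSB=0: value = 4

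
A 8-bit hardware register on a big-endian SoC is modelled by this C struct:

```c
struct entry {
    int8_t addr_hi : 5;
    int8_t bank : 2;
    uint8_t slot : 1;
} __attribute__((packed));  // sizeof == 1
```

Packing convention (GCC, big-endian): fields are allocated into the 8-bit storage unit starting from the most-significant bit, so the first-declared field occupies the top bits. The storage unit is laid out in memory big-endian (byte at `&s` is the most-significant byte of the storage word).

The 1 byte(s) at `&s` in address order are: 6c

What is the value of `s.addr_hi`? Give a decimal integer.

13

[0]=0x6c (big-endian) → word 0x6c
addr_hi:5 @ bit 3 → (0x6c>>3)&0x1f = 0xd  ←
bank:2 @ bit 1 → (0x6c>>1)&0x3 = 0x2
slot:1 @ bit 0 → (0x6c>>0)&0x1 = 0x0
addr_hi signed 5b, MSB=0: value = 13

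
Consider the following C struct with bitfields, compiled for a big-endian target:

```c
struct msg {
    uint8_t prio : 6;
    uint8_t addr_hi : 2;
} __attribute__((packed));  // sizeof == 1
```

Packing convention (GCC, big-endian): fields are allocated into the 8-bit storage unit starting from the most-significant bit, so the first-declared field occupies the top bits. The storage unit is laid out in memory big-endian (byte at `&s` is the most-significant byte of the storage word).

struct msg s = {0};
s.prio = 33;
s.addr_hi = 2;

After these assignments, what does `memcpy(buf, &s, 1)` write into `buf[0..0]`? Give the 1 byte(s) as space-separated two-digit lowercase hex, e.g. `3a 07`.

prio:6 = 33 → 0x21 << 2 → word 0x84
addr_hi:2 = 2 → 0x2 << 0 → word 0x86
word = 0x86 → big-endian bytes:
  [0]=0x86

86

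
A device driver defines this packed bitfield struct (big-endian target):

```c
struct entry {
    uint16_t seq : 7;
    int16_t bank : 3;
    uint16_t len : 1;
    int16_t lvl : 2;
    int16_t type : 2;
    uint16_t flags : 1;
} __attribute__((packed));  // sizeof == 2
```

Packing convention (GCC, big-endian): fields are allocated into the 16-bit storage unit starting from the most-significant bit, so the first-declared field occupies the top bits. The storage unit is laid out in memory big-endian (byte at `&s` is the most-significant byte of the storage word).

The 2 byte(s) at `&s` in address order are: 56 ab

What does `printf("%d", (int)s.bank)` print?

2

[0]=0x56 [1]=0xab (big-endian) → word 0x56ab
seq:7 @ bit 9 → (0x56ab>>9)&0x7f = 0x2b
bank:3 @ bit 6 → (0x56ab>>6)&0x7 = 0x2  ←
len:1 @ bit 5 → (0x56ab>>5)&0x1 = 0x1
lvl:2 @ bit 3 → (0x56ab>>3)&0x3 = 0x1
type:2 @ bit 1 → (0x56ab>>1)&0x3 = 0x1
flags:1 @ bit 0 → (0x56ab>>0)&0x1 = 0x1
bank signed 3b, MSB=0: value = 2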